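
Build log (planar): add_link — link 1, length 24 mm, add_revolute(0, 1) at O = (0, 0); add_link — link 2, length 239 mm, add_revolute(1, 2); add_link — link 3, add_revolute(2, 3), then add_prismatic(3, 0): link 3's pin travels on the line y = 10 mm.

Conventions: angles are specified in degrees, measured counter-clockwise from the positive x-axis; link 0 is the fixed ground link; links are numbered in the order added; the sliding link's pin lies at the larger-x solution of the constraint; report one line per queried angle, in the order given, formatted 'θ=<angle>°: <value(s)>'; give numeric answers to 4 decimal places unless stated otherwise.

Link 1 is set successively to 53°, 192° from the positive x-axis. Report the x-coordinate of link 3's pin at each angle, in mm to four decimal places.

geometry: r = 24 mm, L = 239 mm, e = 10 mm
θ=53°: crank pin P = (r cos θ, r sin θ) = (14.443561, 19.167252)
θ=53°: h = r sin θ − e = 19.167252 − 10 = 9.167252
θ=53°: x = r cos θ + √(L² − h²) = 14.443561 + 238.824122 = 253.267683
θ=192°: crank pin P = (r cos θ, r sin θ) = (-23.475542, -4.989881)
θ=192°: h = r sin θ − e = -4.989881 − 10 = -14.989881
θ=192°: x = r cos θ + √(L² − h²) = -23.475542 + 238.529460 = 215.053918

θ=53°: 253.2677
θ=192°: 215.0539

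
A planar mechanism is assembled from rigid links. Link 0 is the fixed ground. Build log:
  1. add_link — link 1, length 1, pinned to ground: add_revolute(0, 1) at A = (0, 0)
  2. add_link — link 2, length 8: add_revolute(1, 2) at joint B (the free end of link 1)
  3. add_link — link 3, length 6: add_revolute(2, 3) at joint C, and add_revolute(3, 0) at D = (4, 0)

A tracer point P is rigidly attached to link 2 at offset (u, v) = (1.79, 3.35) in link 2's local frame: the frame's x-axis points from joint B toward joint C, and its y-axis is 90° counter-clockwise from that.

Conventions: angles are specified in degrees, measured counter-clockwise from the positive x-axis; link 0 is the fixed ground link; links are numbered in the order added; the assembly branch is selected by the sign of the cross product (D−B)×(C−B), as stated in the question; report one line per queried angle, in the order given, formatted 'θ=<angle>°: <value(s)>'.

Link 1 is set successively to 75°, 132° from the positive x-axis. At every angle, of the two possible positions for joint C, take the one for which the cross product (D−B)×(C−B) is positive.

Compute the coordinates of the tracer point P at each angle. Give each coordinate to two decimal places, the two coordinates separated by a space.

A=(0,0), D=(4.00,0)
θ=75°: B = A + 1.00·(cos75°, sin75°) = (0.2588, 0.9659)
θ=75°: |BD| = 3.8639
θ=75°: circle(B,8.00) ∩ circle(D,6.00): a=5.5552, h=5.7567
θ=75°:   candidates: C₊=(7.0768,5.1511) cross=22.243; C₋=(4.1986,-5.9967) cross=-22.243
θ=75°:   branch + wants cross > 0 → take C=(7.0768,5.1511) (cross=22.243)
θ=75°: ex = (C−B)/|BC| = (0.8522,0.5231); ey = (-0.5231,0.8522)
θ=75°: P = B + 1.79·ex + 3.35·ey = (0.0318,4.7574)
θ=132°: B = A + 1.00·(cos132°, sin132°) = (-0.6691, 0.7431)
θ=132°: |BD| = 4.7279
θ=132°: circle(B,8.00) ∩ circle(D,6.00): a=5.3251, h=5.9702
θ=132°:   candidates: C₊=(5.5282,5.8021) cross=28.227; C₋=(3.6514,-5.9899) cross=-28.227
θ=132°:   branch + wants cross > 0 → take C=(5.5282,5.8021) (cross=28.227)
θ=132°: ex = (C−B)/|BC| = (0.7747,0.6324); ey = (-0.6324,0.7747)
θ=132°: P = B + 1.79·ex + 3.35·ey = (-1.4009,4.4702)

θ=75°: 0.03 4.76
θ=132°: -1.40 4.47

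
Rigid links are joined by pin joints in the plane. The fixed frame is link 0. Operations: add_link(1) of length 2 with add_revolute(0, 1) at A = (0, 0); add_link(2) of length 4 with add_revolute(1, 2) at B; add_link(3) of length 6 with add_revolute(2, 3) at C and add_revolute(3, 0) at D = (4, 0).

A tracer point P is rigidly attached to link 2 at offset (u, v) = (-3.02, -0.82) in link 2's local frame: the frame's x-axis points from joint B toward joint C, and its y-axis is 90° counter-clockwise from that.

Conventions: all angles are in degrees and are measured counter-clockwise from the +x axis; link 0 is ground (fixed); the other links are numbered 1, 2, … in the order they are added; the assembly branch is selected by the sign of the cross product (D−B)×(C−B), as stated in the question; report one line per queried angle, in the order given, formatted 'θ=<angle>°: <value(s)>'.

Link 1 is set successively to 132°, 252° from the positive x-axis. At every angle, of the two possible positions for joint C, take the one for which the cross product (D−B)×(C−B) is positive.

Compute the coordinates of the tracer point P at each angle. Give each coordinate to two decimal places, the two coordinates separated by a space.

A=(0,0), D=(4.00,0)
θ=132°: B = A + 2.00·(cos132°, sin132°) = (-1.3383, 1.4863)
θ=132°: |BD| = 5.5413
θ=132°: circle(B,4.00) ∩ circle(D,6.00): a=0.9660, h=3.8816
θ=132°:   candidates: C₊=(0.6335,4.9665) cross=21.509; C₋=(-1.4488,-2.5122) cross=-21.509
θ=132°:   branch + wants cross > 0 → take C=(0.6335,4.9665) (cross=21.509)
θ=132°: ex = (C−B)/|BC| = (0.4929,0.8701); ey = (-0.8701,0.4929)
θ=132°: P = B + -3.02·ex + -0.82·ey = (-2.1135,-1.5455)
θ=252°: B = A + 2.00·(cos252°, sin252°) = (-0.6180, -1.9021)
θ=252°: |BD| = 4.9944
θ=252°: circle(B,4.00) ∩ circle(D,6.00): a=0.4950, h=3.9693
θ=252°:   candidates: C₊=(-1.6720,1.9565) cross=19.824; C₋=(1.3513,-5.3837) cross=-19.824
θ=252°:   branch + wants cross > 0 → take C=(-1.6720,1.9565) (cross=19.824)
θ=252°: ex = (C−B)/|BC| = (-0.2635,0.9647); ey = (-0.9647,-0.2635)
θ=252°: P = B + -3.02·ex + -0.82·ey = (0.9688,-4.5993)

θ=132°: -2.11 -1.55
θ=252°: 0.97 -4.60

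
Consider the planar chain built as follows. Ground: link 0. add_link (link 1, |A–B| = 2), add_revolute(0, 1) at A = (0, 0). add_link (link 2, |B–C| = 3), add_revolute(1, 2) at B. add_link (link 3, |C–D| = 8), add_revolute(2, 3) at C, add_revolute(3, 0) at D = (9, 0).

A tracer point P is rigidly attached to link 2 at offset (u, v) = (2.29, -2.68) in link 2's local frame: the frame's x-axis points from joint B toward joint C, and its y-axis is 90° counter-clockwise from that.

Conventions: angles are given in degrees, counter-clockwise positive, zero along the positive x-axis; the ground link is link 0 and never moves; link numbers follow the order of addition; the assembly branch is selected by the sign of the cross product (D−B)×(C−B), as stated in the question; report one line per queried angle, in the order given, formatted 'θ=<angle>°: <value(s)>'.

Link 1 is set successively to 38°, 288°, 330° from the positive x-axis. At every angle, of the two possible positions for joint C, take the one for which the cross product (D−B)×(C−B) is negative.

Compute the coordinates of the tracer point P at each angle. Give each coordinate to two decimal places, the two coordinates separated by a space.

A=(0,0), D=(9.00,0)
θ=38°: B = A + 2.00·(cos38°, sin38°) = (1.5760, 1.2313)
θ=38°: |BD| = 7.5254
θ=38°: circle(B,3.00) ∩ circle(D,8.00): a=0.1084, h=2.9980
θ=38°:   candidates: C₊=(2.1735,4.1712) cross=22.561; C₋=(1.1924,-1.7441) cross=-22.561
θ=38°:   branch - wants cross < 0 → take C=(1.1924,-1.7441) (cross=-22.561)
θ=38°: ex = (C−B)/|BC| = (-0.1279,-0.9918); ey = (0.9918,-0.1279)
θ=38°: P = B + 2.29·ex + -2.68·ey = (-1.3748,-0.6972)
θ=288°: B = A + 2.00·(cos288°, sin288°) = (0.6180, -1.9021)
θ=288°: |BD| = 8.5951
θ=288°: circle(B,3.00) ∩ circle(D,8.00): a=1.0980, h=2.7918
θ=288°:   candidates: C₊=(1.0710,1.0635) cross=23.996; C₋=(2.3067,-4.3817) cross=-23.996
θ=288°:   branch - wants cross < 0 → take C=(2.3067,-4.3817) (cross=-23.996)
θ=288°: ex = (C−B)/|BC| = (0.5629,-0.8265); ey = (0.8265,0.5629)
θ=288°: P = B + 2.29·ex + -2.68·ey = (-0.3081,-5.3034)
θ=330°: B = A + 2.00·(cos330°, sin330°) = (1.7321, -1.0000)
θ=330°: |BD| = 7.3364
θ=330°: circle(B,3.00) ∩ circle(D,8.00): a=-0.0802, h=2.9989
θ=330°:   candidates: C₊=(1.2438,1.9600) cross=22.001; C₋=(2.0614,-3.9819) cross=-22.001
θ=330°:   branch - wants cross < 0 → take C=(2.0614,-3.9819) (cross=-22.001)
θ=330°: ex = (C−B)/|BC| = (0.1098,-0.9940); ey = (0.9940,0.1098)
θ=330°: P = B + 2.29·ex + -2.68·ey = (-0.6804,-3.5703)

θ=38°: -1.37 -0.70
θ=288°: -0.31 -5.30
θ=330°: -0.68 -3.57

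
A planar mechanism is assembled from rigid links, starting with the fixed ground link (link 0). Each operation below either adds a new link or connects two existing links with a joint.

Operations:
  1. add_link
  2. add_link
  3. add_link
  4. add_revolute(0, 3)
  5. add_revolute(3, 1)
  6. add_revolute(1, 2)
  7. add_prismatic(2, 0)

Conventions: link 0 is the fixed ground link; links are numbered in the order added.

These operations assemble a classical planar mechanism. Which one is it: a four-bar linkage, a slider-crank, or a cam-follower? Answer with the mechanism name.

links: 4 (incl. ground); joints: 3 revolute, 1 prismatic, 0 higher (cam) pair, forming one closed loop
4 links, 3 revolutes + 1 prismatic in one loop → slider-crank

slider-crank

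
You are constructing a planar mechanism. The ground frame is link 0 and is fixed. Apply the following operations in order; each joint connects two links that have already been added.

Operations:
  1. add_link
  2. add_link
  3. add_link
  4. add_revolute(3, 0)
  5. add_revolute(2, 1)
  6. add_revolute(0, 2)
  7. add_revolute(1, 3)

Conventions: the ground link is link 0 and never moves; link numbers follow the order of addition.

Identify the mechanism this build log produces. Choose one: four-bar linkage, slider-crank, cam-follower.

links: 4 (incl. ground); joints: 4 revolute, 0 prismatic, 0 higher (cam) pair, forming one closed loop
4 links in a single 4R loop → four-bar linkage

four-bar linkage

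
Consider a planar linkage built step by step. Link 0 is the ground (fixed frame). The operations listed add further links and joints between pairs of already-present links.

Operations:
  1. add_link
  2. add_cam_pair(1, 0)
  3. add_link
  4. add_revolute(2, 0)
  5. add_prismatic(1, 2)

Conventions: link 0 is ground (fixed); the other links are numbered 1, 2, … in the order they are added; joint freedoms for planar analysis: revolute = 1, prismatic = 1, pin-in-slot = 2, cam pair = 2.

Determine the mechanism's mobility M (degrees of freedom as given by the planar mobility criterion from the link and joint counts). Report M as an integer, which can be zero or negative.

L=1 J1=0 J2=0
add link → L=2 J1=0 J2=0
C@1,0 dof=2 J2 → L=2 J1=0 J2=1
add link → L=3 J1=0 J2=1
R@2,0 dof=1 J1 → L=3 J1=1 J2=1
P@1,2 dof=1 J1 → L=3 J1=2 J2=1
M=3(L−1)−2J1−J2=3·2−2·2−1=1

M = 1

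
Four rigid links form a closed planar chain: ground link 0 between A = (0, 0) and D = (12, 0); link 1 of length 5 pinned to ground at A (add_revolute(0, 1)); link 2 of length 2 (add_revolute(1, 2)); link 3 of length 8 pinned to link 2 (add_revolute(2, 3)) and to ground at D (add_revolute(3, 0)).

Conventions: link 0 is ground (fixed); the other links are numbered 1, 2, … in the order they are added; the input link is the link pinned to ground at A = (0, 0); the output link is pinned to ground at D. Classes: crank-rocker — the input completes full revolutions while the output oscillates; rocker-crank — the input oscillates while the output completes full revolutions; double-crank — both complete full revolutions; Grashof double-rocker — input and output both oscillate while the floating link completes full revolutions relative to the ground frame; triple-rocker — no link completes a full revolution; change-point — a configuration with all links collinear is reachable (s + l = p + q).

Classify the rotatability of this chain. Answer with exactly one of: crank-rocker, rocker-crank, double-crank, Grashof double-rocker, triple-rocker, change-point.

lengths: ground=12, input=5, coupler=2, output=8
sorted: s=2 (shortest), l=12 (longest), p+q=13
s + l = 14 vs p + q = 13
s + l > p + q → non-Grashof → no link fully rotates → triple-rocker

triple-rocker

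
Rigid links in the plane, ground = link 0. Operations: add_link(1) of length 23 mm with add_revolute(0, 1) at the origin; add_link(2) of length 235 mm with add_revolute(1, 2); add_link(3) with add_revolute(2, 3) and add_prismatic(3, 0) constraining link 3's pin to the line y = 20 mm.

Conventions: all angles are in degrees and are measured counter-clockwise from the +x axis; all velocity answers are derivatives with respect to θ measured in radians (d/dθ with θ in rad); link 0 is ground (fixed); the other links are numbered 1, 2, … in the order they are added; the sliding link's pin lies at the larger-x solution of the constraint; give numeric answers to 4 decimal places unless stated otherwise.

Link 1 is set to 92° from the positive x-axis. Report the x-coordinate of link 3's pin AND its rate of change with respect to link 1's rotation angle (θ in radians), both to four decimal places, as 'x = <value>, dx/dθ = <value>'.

geometry: r = 23 mm, L = 235 mm, e = 20 mm
crank pin P = (r cos θ, r sin θ) = (-0.802688, 22.985989)
h = r sin θ − e = 22.985989 − 20 = 2.985989
x = r cos θ + √(L² − h²) = -0.802688 + 234.981029 = 234.178340
dx/dθ = −r sin θ − h·r cos θ/√(L² − h²) (θ in radians; h = 2.985989) = -22.975789

x = 234.1783, dx/dθ = -22.9758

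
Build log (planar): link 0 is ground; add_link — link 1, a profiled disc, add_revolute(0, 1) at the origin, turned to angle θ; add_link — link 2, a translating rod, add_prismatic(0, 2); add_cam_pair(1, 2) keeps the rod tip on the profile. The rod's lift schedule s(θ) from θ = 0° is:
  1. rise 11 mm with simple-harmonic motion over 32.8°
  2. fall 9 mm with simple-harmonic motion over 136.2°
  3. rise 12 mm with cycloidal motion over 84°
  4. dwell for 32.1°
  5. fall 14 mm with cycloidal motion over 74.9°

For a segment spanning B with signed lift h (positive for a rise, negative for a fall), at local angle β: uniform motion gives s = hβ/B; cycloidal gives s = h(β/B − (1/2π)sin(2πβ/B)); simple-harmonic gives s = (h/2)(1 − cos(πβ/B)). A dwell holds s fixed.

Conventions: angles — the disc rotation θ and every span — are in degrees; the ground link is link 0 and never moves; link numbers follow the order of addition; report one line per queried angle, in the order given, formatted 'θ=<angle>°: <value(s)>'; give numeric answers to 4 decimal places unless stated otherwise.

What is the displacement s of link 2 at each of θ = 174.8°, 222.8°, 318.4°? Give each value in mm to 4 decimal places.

seg 1 [0°–32.8°] simple-harmonic, h=11: full span → s += 11 → s = 11.0000
seg 2 [32.8°–169°] simple-harmonic, h=-9: full span → s += -9 → s = 2.0000
seg 3 [169°–253°] cycloidal, h=12: θ=174.8° here. β=5.8, B=84. 12·(0.0690 − sin(2π·0.0690)/(2π)) = 0.0257 → s = 2.0257
seg 3 [169°–253°] cycloidal, h=12: θ=222.8° here. β=53.8, B=84. 12·(0.6405 − sin(2π·0.6405)/(2π)) = 9.1609 → s = 11.1609
seg 3 [169°–253°] cycloidal, h=12: full span → s += 12 → s = 14.0000
seg 4 [253°–285.1°] dwell: s stays 14.0000
seg 5 [285.1°–360°] cycloidal, h=-14: θ=318.4° here. β=33.3, B=74.9. -14·(0.4446 − sin(2π·0.4446)/(2π)) = -5.4642 → s = 8.5358

θ=174.8°: 2.0257
θ=222.8°: 11.1609
θ=318.4°: 8.5358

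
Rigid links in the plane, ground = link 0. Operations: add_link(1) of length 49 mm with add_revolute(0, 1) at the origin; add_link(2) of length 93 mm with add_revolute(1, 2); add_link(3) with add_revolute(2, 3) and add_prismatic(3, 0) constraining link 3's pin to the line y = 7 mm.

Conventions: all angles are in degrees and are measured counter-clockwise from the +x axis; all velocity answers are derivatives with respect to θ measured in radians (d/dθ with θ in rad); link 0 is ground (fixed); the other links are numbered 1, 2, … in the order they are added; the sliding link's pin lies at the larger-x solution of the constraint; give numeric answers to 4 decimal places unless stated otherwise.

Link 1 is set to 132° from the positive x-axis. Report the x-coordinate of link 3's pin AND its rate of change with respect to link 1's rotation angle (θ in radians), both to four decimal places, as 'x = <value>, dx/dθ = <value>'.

geometry: r = 49 mm, L = 93 mm, e = 7 mm
crank pin P = (r cos θ, r sin θ) = (-32.787400, 36.414096)
h = r sin θ − e = 36.414096 − 7 = 29.414096
x = r cos θ + √(L² − h²) = -32.787400 + 88.225908 = 55.438509
dx/dθ = −r sin θ − h·r cos θ/√(L² − h²) (θ in radians; h = 29.414096) = -25.482934

x = 55.4385, dx/dθ = -25.4829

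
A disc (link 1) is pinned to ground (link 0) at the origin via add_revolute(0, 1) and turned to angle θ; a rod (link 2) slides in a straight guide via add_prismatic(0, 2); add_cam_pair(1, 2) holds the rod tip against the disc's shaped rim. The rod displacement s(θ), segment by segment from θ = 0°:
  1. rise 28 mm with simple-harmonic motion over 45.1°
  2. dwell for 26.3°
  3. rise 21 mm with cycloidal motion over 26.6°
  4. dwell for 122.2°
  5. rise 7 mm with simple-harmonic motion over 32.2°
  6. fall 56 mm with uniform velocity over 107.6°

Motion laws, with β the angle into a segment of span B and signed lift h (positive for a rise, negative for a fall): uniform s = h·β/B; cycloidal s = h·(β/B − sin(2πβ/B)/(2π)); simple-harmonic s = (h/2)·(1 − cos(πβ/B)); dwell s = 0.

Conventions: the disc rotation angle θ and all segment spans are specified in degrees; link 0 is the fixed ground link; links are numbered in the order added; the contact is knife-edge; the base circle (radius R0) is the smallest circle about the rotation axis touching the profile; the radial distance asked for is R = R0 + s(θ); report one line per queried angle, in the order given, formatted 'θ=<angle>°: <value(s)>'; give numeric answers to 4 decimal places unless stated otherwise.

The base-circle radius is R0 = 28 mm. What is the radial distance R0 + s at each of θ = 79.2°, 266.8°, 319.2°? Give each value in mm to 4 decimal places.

segment 1 (0° to 45.1°, simple-harmonic, h = 28) is passed completely: s = 0.0000 + (28) = 28.0000
segment 2 (45.1° to 71.4°, dwell): s unchanged at 28.0000
θ = 79.2° falls in segment 3 (71.4° to 98°, cycloidal, h = 21): β = 79.2 − 71.4 = 7.8°, B = 26.6°; Δs = 21·(0.2932 − sin(2π·0.2932)/(2π)) = 2.9382; s = 28.0000 + 2.9382 = 30.9382
segment 3 (71.4° to 98°, cycloidal, h = 21) is passed completely: s = 28.0000 + (21) = 49.0000
segment 4 (98° to 220.2°, dwell): s unchanged at 49.0000
segment 5 (220.2° to 252.4°, simple-harmonic, h = 7) is passed completely: s = 49.0000 + (7) = 56.0000
θ = 266.8° falls in segment 6 (252.4° to 360°, uniform, h = -56): β = 266.8 − 252.4 = 14.4°, B = 107.6°; Δs = -56·14.4/107.6 = -7.4944; s = 56.0000 − 7.4944 = 48.5056
θ = 319.2° falls in segment 6 (252.4° to 360°, uniform, h = -56): β = 319.2 − 252.4 = 66.8°, B = 107.6°; Δs = -56·66.8/107.6 = -34.7658; s = 56.0000 − 34.7658 = 21.2342
θ=79.2°: R = R0 + s = 28 + 30.9382 = 58.9382
θ=266.8°: R = R0 + s = 28 + 48.5056 = 76.5056
θ=319.2°: R = R0 + s = 28 + 21.2342 = 49.2342

θ=79.2°: 58.9382
θ=266.8°: 76.5056
θ=319.2°: 49.2342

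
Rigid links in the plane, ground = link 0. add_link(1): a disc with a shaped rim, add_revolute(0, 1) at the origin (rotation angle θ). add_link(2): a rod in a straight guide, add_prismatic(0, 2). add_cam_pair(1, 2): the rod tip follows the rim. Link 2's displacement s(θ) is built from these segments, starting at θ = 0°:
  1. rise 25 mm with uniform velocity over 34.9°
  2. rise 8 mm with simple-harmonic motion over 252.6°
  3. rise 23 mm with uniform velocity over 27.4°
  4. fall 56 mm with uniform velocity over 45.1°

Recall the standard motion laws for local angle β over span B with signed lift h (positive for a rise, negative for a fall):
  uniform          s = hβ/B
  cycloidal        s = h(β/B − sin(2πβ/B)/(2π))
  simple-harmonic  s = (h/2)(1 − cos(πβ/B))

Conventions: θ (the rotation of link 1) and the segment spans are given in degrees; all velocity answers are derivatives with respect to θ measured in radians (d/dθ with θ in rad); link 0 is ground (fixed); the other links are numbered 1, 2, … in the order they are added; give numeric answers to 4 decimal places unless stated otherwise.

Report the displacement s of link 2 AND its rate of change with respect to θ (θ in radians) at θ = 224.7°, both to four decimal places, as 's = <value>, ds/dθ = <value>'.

segment 1 (0° to 34.9°, uniform, h = 25) is passed completely: s = 0.0000 + (25) = 25.0000
θ = 224.7° falls in segment 2 (34.9° to 287.5°, simple-harmonic, h = 8): β = 224.7 − 34.9 = 189.8°, B = 252.6°; Δs = 8/2·(1 − cos(π·0.7514)) = 6.8407; s = 25.0000 + 6.8407 = 31.8407
velocity in seg [34.9°–287.5°] (simple-harmonic), θ in radians: β = 189.8° = 3.3126 rad, B = 252.6° = 4.4087 rad; ds/dθ = (πh/(2B)) sin(πβ/B) = (π·8/(2·4.4087)) sin(π·0.7514) = 2.006714 mm/rad

s = 31.8407, ds/dθ = 2.0067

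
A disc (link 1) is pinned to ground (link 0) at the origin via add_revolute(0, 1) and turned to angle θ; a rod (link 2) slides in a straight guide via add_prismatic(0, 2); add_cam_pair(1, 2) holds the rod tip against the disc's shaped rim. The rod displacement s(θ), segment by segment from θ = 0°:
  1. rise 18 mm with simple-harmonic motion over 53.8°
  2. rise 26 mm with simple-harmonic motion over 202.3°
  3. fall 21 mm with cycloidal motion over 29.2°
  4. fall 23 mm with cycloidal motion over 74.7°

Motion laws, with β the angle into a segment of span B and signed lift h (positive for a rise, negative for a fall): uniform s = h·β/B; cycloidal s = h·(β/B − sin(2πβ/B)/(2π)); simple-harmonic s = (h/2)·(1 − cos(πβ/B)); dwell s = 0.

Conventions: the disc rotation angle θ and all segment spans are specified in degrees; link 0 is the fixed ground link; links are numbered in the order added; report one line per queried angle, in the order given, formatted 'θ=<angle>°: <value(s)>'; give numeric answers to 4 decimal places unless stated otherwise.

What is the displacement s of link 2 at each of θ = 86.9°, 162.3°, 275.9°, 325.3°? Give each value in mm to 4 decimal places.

segment 1 (0° to 53.8°, simple-harmonic, h = 18) is passed completely: s = 0.0000 + (18) = 18.0000
θ = 86.9° falls in segment 2 (53.8° to 256.1°, simple-harmonic, h = 26): β = 86.9 − 53.8 = 33.1°, B = 202.3°; Δs = 26/2·(1 − cos(π·0.1636)) = 1.6799; s = 18.0000 + 1.6799 = 19.6799
θ = 162.3° falls in segment 2 (53.8° to 256.1°, simple-harmonic, h = 26): β = 162.3 − 53.8 = 108.5°, B = 202.3°; Δs = 26/2·(1 − cos(π·0.5363)) = 14.4806; s = 18.0000 + 14.4806 = 32.4806
segment 2 (53.8° to 256.1°, simple-harmonic, h = 26) is passed completely: s = 18.0000 + (26) = 44.0000
θ = 275.9° falls in segment 3 (256.1° to 285.3°, cycloidal, h = -21): β = 275.9 − 256.1 = 19.8°, B = 29.2°; Δs = -21·(0.6781 − sin(2π·0.6781)/(2π)) = -17.2465; s = 44.0000 − 17.2465 = 26.7535
segment 3 (256.1° to 285.3°, cycloidal, h = -21) is passed completely: s = 44.0000 + (-21) = 23.0000
θ = 325.3° falls in segment 4 (285.3° to 360°, cycloidal, h = -23): β = 325.3 − 285.3 = 40°, B = 74.7°; Δs = -23·(0.5355 − sin(2π·0.5355)/(2π)) = -13.1251; s = 23.0000 − 13.1251 = 9.8749

θ=86.9°: 19.6799
θ=162.3°: 32.4806
θ=275.9°: 26.7535
θ=325.3°: 9.8749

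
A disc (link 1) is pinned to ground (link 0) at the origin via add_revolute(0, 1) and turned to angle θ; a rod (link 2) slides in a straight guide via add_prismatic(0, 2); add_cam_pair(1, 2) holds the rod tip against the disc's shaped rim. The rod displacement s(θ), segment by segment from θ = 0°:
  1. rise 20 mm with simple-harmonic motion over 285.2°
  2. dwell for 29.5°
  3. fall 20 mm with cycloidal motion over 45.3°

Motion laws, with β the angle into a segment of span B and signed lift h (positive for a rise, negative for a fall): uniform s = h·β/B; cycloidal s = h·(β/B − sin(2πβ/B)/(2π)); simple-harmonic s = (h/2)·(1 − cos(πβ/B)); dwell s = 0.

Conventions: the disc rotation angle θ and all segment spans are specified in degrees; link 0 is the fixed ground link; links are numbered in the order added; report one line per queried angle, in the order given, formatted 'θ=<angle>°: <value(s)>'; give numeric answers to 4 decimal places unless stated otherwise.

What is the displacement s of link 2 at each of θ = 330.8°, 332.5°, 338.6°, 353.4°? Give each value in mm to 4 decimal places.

segment 1 (0° to 285.2°, simple-harmonic, h = 20) is passed completely: s = 0.0000 + (20) = 20.0000
segment 2 (285.2° to 314.7°, dwell): s unchanged at 20.0000
θ = 330.8° falls in segment 3 (314.7° to 360°, cycloidal, h = -20): β = 330.8 − 314.7 = 16.1°, B = 45.3°; Δs = -20·(0.3554 − sin(2π·0.3554)/(2π)) = -4.5980; s = 20.0000 − 4.5980 = 15.4020
θ = 332.5° falls in segment 3 (314.7° to 360°, cycloidal, h = -20): β = 332.5 − 314.7 = 17.8°, B = 45.3°; Δs = -20·(0.3929 − sin(2π·0.3929)/(2π)) = -5.8753; s = 20.0000 − 5.8753 = 14.1247
θ = 338.6° falls in segment 3 (314.7° to 360°, cycloidal, h = -20): β = 338.6 − 314.7 = 23.9°, B = 45.3°; Δs = -20·(0.5276 − sin(2π·0.5276)/(2π)) = -11.1010; s = 20.0000 − 11.1010 = 8.8990
θ = 353.4° falls in segment 3 (314.7° to 360°, cycloidal, h = -20): β = 353.4 − 314.7 = 38.7°, B = 45.3°; Δs = -20·(0.8543 − sin(2π·0.8543)/(2π)) = -19.6097; s = 20.0000 − 19.6097 = 0.3903

θ=330.8°: 15.4020
θ=332.5°: 14.1247
θ=338.6°: 8.8990
θ=353.4°: 0.3903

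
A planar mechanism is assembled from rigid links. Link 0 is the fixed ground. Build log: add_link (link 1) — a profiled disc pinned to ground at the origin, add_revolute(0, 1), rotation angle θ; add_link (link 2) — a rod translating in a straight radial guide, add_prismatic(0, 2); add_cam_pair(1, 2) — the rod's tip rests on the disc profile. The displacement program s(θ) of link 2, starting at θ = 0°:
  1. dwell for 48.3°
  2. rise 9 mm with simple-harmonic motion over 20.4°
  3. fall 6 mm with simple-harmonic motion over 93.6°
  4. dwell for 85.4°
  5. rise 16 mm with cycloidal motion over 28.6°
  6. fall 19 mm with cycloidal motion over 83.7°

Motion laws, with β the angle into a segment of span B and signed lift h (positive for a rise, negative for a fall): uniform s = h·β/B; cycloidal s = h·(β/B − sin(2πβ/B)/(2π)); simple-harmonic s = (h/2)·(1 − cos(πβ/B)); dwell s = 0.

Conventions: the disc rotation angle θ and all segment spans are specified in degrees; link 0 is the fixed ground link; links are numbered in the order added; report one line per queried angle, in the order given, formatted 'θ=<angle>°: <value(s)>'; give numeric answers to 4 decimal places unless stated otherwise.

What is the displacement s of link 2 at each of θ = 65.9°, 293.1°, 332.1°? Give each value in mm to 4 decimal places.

seg 1 [0°–48.3°] dwell: s stays 0.0000
seg 2 [48.3°–68.7°] simple-harmonic, h=9: θ=65.9° here. β=17.6, B=20.4. 9/2·(1 − cos(π·0.8627)) = 8.5881 → s = 8.5881
seg 2 [48.3°–68.7°] simple-harmonic, h=9: full span → s += 9 → s = 9.0000
seg 3 [68.7°–162.3°] simple-harmonic, h=-6: full span → s += -6 → s = 3.0000
seg 4 [162.3°–247.7°] dwell: s stays 3.0000
seg 5 [247.7°–276.3°] cycloidal, h=16: full span → s += 16 → s = 19.0000
seg 6 [276.3°–360°] cycloidal, h=-19: θ=293.1° here. β=16.8, B=83.7. -19·(0.2007 − sin(2π·0.2007)/(2π)) = -0.9335 → s = 18.0665
seg 6 [276.3°–360°] cycloidal, h=-19: θ=332.1° here. β=55.8, B=83.7. -19·(0.6667 − sin(2π·0.6667)/(2π)) = -15.2855 → s = 3.7145

θ=65.9°: 8.5881
θ=293.1°: 18.0665
θ=332.1°: 3.7145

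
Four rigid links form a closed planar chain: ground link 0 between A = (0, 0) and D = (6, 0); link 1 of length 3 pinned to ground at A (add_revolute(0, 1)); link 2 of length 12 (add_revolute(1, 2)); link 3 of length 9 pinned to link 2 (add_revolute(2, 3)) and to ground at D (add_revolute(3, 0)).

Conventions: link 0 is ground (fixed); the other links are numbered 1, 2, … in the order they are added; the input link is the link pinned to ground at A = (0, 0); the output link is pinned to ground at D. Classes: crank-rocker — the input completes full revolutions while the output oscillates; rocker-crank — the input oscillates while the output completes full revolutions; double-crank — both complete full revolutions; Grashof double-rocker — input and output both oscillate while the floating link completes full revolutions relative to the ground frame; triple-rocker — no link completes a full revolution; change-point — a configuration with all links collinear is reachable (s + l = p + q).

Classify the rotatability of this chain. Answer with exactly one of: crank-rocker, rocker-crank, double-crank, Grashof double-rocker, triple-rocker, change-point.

lengths: ground=6, input=3, coupler=12, output=9
sorted: s=3 (shortest), l=12 (longest), p+q=15
s + l = 15 vs p + q = 15
s + l = p + q → change-point (collinear configuration reachable)

change-point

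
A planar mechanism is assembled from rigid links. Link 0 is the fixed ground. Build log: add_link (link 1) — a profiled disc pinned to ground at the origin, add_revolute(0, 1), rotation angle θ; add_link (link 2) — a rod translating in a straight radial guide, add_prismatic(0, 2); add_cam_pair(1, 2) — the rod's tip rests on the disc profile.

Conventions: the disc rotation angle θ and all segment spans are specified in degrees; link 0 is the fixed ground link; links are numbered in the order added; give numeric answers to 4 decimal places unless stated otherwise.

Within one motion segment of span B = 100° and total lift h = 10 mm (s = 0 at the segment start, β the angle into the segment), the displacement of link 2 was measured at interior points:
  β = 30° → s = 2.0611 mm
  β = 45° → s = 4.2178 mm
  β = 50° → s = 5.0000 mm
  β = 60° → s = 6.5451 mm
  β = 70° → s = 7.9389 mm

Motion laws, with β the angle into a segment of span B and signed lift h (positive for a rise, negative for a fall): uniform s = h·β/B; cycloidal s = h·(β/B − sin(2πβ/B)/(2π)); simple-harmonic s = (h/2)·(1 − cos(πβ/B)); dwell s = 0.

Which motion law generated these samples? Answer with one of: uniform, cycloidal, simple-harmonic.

candidates at β/B = r: uniform s = h·r (linear in β); cycloidal s = h·(r − sin(2πr)/(2π)); simple-harmonic s = (h/2)(1 − cos(πr))
β=30°: printed 2.0611 | uniform 3.0000, cycloidal 1.4863, simple-harmonic 2.0611
β=45°: printed 4.2178 | uniform 4.5000, cycloidal 4.0082, simple-harmonic 4.2178
β=50°: printed 5.0000 | uniform 5.0000, cycloidal 5.0000, simple-harmonic 5.0000
β=60°: printed 6.5451 | uniform 6.0000, cycloidal 6.9355, simple-harmonic 6.5451
β=70°: printed 7.9389 | uniform 7.0000, cycloidal 8.5137, simple-harmonic 7.9389
only one law matches every sample → simple-harmonic

simple-harmonic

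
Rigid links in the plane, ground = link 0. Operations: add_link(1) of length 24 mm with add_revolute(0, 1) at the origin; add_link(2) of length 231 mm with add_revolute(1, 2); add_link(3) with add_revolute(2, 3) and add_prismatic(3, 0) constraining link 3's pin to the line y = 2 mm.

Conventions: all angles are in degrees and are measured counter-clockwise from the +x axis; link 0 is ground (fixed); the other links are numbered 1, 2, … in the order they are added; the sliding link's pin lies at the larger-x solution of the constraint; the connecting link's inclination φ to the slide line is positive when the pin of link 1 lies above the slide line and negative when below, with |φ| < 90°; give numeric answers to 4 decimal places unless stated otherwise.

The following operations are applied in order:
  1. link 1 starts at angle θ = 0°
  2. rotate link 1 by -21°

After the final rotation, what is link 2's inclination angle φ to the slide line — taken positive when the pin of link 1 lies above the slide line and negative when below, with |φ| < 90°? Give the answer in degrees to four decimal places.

geometry: r = 24 mm, L = 231 mm, e = 2 mm; θ starts at 0°
rotate link 1 by -21°: θ ← 0° -21° = -21°
h = r sin θ − e = -8.600831 − 2 = -10.600831
sin φ = h / L = -10.600831 / 231 = -0.04589104
φ = arcsin(-0.04589104) = -2.630287°

-2.6303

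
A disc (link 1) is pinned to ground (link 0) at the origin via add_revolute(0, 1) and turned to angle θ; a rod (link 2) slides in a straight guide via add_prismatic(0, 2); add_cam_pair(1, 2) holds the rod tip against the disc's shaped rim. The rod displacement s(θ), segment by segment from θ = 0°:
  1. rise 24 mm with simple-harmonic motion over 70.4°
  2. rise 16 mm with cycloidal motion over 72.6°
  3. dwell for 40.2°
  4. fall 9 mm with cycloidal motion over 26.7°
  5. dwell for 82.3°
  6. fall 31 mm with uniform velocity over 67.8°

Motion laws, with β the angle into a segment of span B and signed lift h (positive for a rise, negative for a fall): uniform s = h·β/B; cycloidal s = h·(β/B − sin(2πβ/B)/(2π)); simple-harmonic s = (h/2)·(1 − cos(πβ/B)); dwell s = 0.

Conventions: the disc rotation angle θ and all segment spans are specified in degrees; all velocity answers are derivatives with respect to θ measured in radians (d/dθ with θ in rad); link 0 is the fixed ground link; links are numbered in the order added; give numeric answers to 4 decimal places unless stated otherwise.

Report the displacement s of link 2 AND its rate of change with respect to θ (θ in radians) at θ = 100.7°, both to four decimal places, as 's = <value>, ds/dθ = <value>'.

segment 1 (0° to 70.4°, simple-harmonic, h = 24) is passed completely: s = 0.0000 + (24) = 24.0000
θ = 100.7° falls in segment 2 (70.4° to 143°, cycloidal, h = 16): β = 100.7 − 70.4 = 30.3°, B = 72.6°; Δs = 16·(0.4174 − sin(2π·0.4174)/(2π)) = 5.4140; s = 24.0000 + 5.4140 = 29.4140
velocity in seg [70.4°–143°] (cycloidal), θ in radians: β = 30.3° = 0.5288 rad, B = 72.6° = 1.2671 rad; ds/dθ = (h/B)(1 − cos(2πβ/B)) = (16/1.2671)(1 − cos(2π·0.4174)) = 23.589836 mm/rad

s = 29.4140, ds/dθ = 23.5898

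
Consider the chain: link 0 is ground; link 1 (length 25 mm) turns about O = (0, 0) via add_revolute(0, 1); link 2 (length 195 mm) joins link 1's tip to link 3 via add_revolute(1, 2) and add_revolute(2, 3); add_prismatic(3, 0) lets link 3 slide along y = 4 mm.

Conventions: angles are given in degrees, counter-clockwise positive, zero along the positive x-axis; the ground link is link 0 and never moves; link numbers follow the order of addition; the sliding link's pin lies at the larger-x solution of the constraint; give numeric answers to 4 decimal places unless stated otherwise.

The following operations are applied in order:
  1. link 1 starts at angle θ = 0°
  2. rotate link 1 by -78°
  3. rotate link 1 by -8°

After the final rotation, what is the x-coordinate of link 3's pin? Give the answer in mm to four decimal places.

geometry: r = 25 mm, L = 195 mm, e = 4 mm; θ starts at 0°
rotate link 1 by -78°: θ ← 0° -78° = -78°
rotate link 1 by -8°: θ ← -78° -8° = -86°
crank pin P = (r cos θ, r sin θ) = (1.743912, -24.939101)
h = r sin θ − e = -24.939101 − 4 = -28.939101
x = r cos θ + √(L² − h²) = 1.743912 + 192.840681 = 194.584593

194.5846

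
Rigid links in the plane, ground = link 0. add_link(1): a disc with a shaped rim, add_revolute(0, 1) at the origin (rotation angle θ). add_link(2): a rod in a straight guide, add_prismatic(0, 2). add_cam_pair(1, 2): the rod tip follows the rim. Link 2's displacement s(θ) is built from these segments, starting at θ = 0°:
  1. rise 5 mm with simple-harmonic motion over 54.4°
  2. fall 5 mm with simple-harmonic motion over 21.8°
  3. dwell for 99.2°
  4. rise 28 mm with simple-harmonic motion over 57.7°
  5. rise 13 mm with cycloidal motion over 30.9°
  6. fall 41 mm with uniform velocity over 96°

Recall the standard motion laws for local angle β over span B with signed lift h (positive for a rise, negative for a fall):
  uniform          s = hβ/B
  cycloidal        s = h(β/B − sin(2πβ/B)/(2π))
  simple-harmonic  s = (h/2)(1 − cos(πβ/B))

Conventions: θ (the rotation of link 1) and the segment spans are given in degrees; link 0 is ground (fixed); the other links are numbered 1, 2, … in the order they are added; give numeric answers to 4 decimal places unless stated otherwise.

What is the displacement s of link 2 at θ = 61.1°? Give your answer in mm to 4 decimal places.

segment 1 (0° to 54.4°, simple-harmonic, h = 5) is passed completely: s = 0.0000 + (5) = 5.0000
θ = 61.1° falls in segment 2 (54.4° to 76.2°, simple-harmonic, h = -5): β = 61.1 − 54.4 = 6.7°, B = 21.8°; Δs = -5/2·(1 − cos(π·0.3073)) = -1.0776; s = 5.0000 − 1.0776 = 3.9224

3.9224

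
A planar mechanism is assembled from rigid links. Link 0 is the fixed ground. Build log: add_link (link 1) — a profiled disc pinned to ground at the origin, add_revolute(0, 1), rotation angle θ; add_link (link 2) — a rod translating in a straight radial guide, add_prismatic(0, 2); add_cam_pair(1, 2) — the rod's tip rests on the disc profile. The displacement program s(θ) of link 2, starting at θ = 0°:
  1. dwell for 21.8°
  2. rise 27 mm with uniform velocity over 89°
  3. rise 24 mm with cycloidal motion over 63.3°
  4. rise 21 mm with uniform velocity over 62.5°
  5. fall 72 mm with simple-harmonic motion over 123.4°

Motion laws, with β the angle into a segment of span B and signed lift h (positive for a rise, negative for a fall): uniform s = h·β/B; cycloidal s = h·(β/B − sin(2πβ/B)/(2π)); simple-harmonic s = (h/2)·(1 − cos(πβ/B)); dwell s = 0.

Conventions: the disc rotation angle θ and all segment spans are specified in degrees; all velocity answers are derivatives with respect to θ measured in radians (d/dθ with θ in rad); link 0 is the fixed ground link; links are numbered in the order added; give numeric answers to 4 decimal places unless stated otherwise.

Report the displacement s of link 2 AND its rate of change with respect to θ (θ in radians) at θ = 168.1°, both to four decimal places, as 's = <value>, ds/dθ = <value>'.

seg 1 [0°–21.8°] dwell: s stays 0.0000
seg 2 [21.8°–110.8°] uniform, h=27: full span → s += 27 → s = 27.0000
seg 3 [110.8°–174.1°] cycloidal, h=24: θ=168.1° here. β=57.3, B=63.3. 24·(0.9052 − sin(2π·0.9052)/(2π)) = 23.8679 → s = 50.8679
velocity in seg [110.8°–174.1°] (cycloidal), θ in radians: β = 57.3° = 1.0001 rad, B = 63.3° = 1.1048 rad; ds/dθ = (h/B)(1 − cos(2πβ/B)) = (24/1.1048)(1 − cos(2π·0.9052)) = 3.740072 mm/rad

s = 50.8679, ds/dθ = 3.7401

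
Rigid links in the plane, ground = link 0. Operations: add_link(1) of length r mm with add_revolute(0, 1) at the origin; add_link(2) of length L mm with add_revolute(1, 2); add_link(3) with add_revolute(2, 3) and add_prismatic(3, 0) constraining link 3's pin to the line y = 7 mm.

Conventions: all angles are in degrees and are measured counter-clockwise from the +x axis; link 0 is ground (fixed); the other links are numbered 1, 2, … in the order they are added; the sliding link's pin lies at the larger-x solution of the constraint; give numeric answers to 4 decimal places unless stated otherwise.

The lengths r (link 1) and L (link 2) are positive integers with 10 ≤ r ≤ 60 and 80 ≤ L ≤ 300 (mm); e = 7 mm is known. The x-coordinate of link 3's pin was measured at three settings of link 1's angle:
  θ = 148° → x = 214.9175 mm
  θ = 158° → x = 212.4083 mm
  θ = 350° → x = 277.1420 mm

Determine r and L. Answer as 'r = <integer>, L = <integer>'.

constraint per measurement: (x − r cos θ)² + (r sin θ − e)² = L²
subtracting the θ₁ and θ₂ equations cancels the r² and L² terms:
r = (x₁² − x₂²) / (2[(x₁cos θ₁ + e sin θ₁) − (x₂cos θ₂ + e sin θ₂)]) = 33.9999 → r = 34
L² = (x₁ − r cos θ₁)² + (r sin θ₁ − e)² = 59535.9959 → L = 244.0000 → L = 244
check at θ₃=350°: x = 277.1420 (printed 277.1420) ✓

r = 34, L = 244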